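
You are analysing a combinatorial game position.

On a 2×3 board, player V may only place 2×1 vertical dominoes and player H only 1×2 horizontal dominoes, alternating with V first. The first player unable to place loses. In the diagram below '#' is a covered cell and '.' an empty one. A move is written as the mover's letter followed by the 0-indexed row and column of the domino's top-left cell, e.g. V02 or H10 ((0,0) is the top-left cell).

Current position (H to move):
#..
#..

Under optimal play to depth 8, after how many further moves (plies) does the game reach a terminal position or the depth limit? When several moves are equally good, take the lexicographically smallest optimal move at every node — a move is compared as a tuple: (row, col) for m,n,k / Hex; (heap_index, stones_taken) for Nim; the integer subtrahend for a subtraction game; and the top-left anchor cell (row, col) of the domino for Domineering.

ply 1, H at #../#.. | H01=+1→###/#..*; H11=+1→#../###
ply 2: ###/#.. is terminal -1 (V); from #../#.. depth 8

PV length from [#../#..]: 1 ply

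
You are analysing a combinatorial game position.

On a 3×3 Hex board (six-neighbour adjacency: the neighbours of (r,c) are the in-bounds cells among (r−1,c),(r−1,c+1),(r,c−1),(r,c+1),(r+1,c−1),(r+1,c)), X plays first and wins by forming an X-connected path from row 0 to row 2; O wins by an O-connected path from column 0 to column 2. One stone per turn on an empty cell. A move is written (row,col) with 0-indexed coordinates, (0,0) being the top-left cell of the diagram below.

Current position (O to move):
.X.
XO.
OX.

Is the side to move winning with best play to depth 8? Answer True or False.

O winning at [.X./XO./OX.]: True

ply 1, O at .X./XO./OX. | (0,0)=+1→OX./XO./OX.*; (0,2)=+1→.XO/XO./OX.; (1,2)=+1→.X./XOO/OX.; (2,2)=+1→.X./XO./OXO
ply 2, X at OX./XO./OX. | (0,2)=-1→OXX/XO./OX.*; (1,2)=-1→OX./XOX/OX.; (2,2)=-1→OX./XO./OXX
ply 3, O at OXX/XO./OX. | (1,2)=+1→OXX/XOO/OX.*; (2,2)=-1→OXX/XO./OXO
ply 4: OXX/XOO/OX. is terminal -1 (X); from .X./XO./OX. depth 8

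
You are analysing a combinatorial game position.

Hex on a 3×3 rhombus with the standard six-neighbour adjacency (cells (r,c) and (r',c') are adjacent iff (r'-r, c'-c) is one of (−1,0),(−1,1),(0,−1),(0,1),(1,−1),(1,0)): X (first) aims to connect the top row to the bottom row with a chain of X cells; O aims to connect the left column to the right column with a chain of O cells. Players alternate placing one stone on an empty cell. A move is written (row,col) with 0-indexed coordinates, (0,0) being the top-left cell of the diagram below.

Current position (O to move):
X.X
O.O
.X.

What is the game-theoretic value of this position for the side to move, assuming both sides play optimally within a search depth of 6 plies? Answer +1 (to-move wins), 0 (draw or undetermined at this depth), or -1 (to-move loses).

ply 1, O at X.X/O.O/.X. | (0,1)=-1→XOX/O.O/.X.; (1,1)=+1→X.X/OOO/.X.*; (2,0)=-1→X.X/O.O/OX.; (2,2)=-1→X.X/O.O/.XO
ply 2: X.X/OOO/.X. is terminal -1 (X); from X.X/O.O/.X. depth 6

value(X.X/O.O/.X., O) = +1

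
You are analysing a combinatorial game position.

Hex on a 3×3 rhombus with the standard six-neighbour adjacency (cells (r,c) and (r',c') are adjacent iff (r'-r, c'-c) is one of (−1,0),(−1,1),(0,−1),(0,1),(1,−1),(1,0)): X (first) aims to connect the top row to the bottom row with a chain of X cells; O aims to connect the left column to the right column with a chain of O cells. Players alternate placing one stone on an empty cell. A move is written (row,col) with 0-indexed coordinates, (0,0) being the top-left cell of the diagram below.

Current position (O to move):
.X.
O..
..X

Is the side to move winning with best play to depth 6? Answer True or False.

O winning at [.X./O../..X]: True

p1 O@[.X./O../..X]: (0,0)[OX./O../..X]-1 (0,2)[.XO/O../..X]-1 (1,1)[.X./OO./..X]+1* (1,2)[.X./O.O/..X]-1 (2,0)[.X./O../O.X]-1 (2,1)[.X./O../.OX]-1
p2 X@[.X./OO./..X]: (0,0)[XX./OO./..X]-1* (0,2)[.XX/OO./..X]-1 (1,2)[.X./OOX/..X]-1 (2,0)[.X./OO./X.X]-1 (2,1)[.X./OO./.XX]-1
p3 O@[XX./OO./..X]: (0,2)[XXO/OO./..X]+1* (1,2)[XX./OOO/..X]+1 (2,0)[XX./OO./O.X]+1 (2,1)[XX./OO./.OX]+1
p4 X@[XXO/OO./..X] terminal -1; root [.X./O../..X] d6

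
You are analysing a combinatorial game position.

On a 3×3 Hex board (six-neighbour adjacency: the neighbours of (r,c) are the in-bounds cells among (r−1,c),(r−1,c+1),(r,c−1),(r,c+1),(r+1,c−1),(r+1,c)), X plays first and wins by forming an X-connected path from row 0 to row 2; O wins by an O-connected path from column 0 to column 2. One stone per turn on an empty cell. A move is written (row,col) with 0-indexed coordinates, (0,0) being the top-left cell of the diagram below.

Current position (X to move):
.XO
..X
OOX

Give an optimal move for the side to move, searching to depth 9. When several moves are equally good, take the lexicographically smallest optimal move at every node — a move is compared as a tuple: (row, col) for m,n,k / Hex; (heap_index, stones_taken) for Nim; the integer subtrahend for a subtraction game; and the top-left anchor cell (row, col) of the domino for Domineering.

ply 1, X at .XO/..X/OOX | (0,0)=-1→XXO/..X/OOX; (1,0)=-1→.XO/X.X/OOX; (1,1)=+1→.XO/.XX/OOX*
ply 2: .XO/.XX/OOX is terminal -1 (O); from .XO/..X/OOX depth 9

X's best at [.XO/..X/OOX]: (1,1)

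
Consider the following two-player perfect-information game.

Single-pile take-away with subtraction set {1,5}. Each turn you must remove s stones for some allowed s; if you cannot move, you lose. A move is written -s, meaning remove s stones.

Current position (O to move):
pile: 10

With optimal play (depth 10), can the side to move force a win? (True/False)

O winning at [10]: False

[10] O move#1: -1:-1/9*, -5:-1/5
[9] X move#2: -1:+1/8*, -5:+1/4
[8] O move#3: -1:-1/7*, -5:-1/3
[7] X move#4: -1:+1/6*, -5:+1/2
[6] O move#5: -1:-1/5*, -5:-1/1
[5] X move#6: -1:+1/4*, -5:+1/0
[4] O move#7: -1:-1/3*
[3] X move#8: -1:+1/2*
[2] O move#9: -1:-1/1*
[1] X move#10: -1:+1/0*
[0] end (terminal -1, O#11); searched 10 to 10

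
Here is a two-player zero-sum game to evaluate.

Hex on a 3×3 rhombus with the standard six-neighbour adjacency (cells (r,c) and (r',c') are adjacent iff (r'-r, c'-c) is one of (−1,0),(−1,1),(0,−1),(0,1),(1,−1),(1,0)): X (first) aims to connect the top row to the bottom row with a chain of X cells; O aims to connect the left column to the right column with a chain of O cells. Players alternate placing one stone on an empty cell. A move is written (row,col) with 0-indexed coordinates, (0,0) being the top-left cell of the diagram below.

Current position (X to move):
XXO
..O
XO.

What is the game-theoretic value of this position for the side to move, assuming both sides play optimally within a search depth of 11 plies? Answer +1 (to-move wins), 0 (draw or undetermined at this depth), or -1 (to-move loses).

[XXO/..O/XO.] X move#1: (1,0):+1/XXO/X.O/XO.*, (1,1):+1/XXO/.XO/XO., (2,2):+1/XXO/..O/XOX
[XXO/X.O/XO.] end (terminal -1, O#2); searched XXO/..O/XO. to 11

value(XXO/..O/XO., X) = +1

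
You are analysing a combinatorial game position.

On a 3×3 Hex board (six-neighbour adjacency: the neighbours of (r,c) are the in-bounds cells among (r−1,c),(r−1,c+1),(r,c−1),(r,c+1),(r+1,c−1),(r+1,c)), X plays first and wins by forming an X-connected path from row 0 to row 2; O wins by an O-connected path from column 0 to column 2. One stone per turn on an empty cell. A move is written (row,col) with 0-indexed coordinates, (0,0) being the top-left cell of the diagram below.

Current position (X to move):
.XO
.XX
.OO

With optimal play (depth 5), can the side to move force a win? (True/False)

X winning at [.XO/.XX/.OO]: True

[.XO/.XX/.OO] X move#1: (0,0):-1/XXO/.XX/.OO, (1,0):-1/.XO/XXX/.OO, (2,0):+1/.XO/.XX/XOO*
[.XO/.XX/XOO] end (terminal -1, O#2); searched .XO/.XX/.OO to 5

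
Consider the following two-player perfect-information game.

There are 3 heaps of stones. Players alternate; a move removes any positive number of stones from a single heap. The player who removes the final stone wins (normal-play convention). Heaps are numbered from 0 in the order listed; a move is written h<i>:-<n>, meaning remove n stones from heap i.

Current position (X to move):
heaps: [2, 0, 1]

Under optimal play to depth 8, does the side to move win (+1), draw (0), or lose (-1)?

p1 X@[(2,0,1)]: h0:-1[(1,0,1)]+1* h0:-2[(0,0,1)]-1 h2:-1[(2,0,0)]-1
p2 O@[(1,0,1)]: h0:-1[(0,0,1)]-1* h2:-1[(1,0,0)]-1
p3 X@[(0,0,1)]: h2:-1[(0,0,0)]+1*
p4 O@[(0,0,0)] terminal -1; root [(2,0,1)] d8

value((2,0,1), X) = +1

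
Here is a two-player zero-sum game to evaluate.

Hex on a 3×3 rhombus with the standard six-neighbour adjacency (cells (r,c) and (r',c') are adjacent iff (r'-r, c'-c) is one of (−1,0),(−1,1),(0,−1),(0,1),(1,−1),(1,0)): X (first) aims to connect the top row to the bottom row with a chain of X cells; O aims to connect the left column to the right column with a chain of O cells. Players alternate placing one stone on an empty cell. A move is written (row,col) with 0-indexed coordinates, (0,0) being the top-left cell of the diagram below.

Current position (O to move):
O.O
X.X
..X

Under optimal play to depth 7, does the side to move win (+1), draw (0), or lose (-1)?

ply 1, O at O.O/X.X/..X | (0,1)=+1→OOO/X.X/..X*; (1,1)=+1→O.O/XOX/..X; (2,0)=+1→O.O/X.X/O.X; (2,1)=-1→O.O/X.X/.OX
ply 2: OOO/X.X/..X is terminal -1 (X); from O.O/X.X/..X depth 7

value(O.O/X.X/..X, O) = +1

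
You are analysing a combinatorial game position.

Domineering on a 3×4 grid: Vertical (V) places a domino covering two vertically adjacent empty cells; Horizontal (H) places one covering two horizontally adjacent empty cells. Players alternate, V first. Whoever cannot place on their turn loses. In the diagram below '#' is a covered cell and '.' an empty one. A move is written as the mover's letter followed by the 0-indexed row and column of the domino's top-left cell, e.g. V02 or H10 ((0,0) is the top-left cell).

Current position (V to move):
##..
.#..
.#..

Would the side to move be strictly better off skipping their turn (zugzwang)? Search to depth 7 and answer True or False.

zugzwang(##../.#../.#.., V) = False

p1 V@[##../.#../.#..]: V02[###./.##./.#..]+1* V03[##.#/.#.#/.#..]+1 V10[##../##../##..]-1 V12[##../.##./.##.]+1 V13[##../.#.#/.#.#]+1
p2 H@[###./.##./.#..]: H22[###./.##./.###]-1*
p3 V@[###./.##./.###]: V03[####/.###/.###]+1* V10[###./###./####]+1
p4 H@[####/.###/.###] terminal -1; root [##../.#../.#..] d7
pass branch (H moves first from the same position):
  | p1 H@[##../.#../.#..]: H02[####/.#../.#..]-1 H12[##../.###/.#..]+1* H22[##../.#../.###]-1
  | p2 V@[##../.###/.#..]: V10[##../####/##..]-1*
  | p3 H@[##../####/##..]: H02[####/####/##..]+1* H22[##../####/####]+1
  | p4 V@[####/####/##..] terminal -1; root [##../.#../.#..] d7
V moving scores +1; V passing scores -1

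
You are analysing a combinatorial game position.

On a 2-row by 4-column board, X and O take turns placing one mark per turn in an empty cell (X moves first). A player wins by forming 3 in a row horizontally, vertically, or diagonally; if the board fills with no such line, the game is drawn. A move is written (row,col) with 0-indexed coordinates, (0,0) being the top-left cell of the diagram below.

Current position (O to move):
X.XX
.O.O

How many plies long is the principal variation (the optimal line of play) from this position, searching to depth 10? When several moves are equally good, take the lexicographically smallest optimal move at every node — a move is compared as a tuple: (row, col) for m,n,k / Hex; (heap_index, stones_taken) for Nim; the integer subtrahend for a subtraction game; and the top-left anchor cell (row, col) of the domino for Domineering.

[X.XX/.O.O] O move#1: (0,1):+0/XOXX/.O.O, (1,0):-1/X.XX/OO.O, (1,2):+1/X.XX/.OOO*
[X.XX/.OOO] end (terminal -1, X#2); searched X.XX/.O.O to 10

PV length from [X.XX/.O.O]: 1 ply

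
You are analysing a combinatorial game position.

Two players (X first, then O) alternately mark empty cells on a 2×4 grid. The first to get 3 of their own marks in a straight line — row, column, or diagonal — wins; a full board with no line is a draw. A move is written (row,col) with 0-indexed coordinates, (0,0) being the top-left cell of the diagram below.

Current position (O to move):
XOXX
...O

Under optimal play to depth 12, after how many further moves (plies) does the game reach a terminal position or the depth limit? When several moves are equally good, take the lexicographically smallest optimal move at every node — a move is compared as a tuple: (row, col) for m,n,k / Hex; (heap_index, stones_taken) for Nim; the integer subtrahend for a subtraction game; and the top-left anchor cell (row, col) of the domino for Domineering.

PV length from [XOXX/...O]: 3 plies

p1 O@[XOXX/...O]: (1,0)[XOXX/O..O]+0* (1,1)[XOXX/.O.O]+0 (1,2)[XOXX/..OO]+0
p2 X@[XOXX/O..O]: (1,1)[XOXX/OX.O]+0* (1,2)[XOXX/O.XO]+0
p3 O@[XOXX/OX.O]: (1,2)[XOXX/OXOO]+0*
p4 X@[XOXX/OXOO] terminal +0; root [XOXX/...O] d12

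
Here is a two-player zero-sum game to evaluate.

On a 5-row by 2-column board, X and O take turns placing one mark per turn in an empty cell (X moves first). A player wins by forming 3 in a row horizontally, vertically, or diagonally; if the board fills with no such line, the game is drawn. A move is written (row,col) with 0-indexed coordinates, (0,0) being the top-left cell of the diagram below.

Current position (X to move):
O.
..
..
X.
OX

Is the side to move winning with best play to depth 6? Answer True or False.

p1 X@[O./../../X./OX]: (0,1)[OX/../../X./OX]+0* (1,0)[O./X./../X./OX]+0 (1,1)[O./.X/../X./OX]+0 (2,0)[O./../X./X./OX]+0 (2,1)[O./../.X/X./OX]+0 (3,1)[O./../../XX/OX]+0
p2 O@[OX/../../X./OX]: (1,0)[OX/O./../X./OX]+0* (1,1)[OX/.O/../X./OX]+0 (2,0)[OX/../O./X./OX]+0 (2,1)[OX/../.O/X./OX]+0 (3,1)[OX/../../XO/OX]+0
p3 X@[OX/O./../X./OX]: (1,1)[OX/OX/../X./OX]-1 (2,0)[OX/O./X./X./OX]+0* (2,1)[OX/O./.X/X./OX]-1 (3,1)[OX/O./../XX/OX]-1
p4 O@[OX/O./X./X./OX]: (1,1)[OX/OO/X./X./OX]+0* (2,1)[OX/O./XO/X./OX]+0 (3,1)[OX/O./X./XO/OX]+0
p5 X@[OX/OO/X./X./OX]: (2,1)[OX/OO/XX/X./OX]+0* (3,1)[OX/OO/X./XX/OX]+0
p6 O@[OX/OO/XX/X./OX]: (3,1)[OX/OO/XX/XO/OX]+0*
p7 X@[OX/OO/XX/XO/OX] terminal +0; root [O./../../X./OX] d6

X winning at [O./../../X./OX]: False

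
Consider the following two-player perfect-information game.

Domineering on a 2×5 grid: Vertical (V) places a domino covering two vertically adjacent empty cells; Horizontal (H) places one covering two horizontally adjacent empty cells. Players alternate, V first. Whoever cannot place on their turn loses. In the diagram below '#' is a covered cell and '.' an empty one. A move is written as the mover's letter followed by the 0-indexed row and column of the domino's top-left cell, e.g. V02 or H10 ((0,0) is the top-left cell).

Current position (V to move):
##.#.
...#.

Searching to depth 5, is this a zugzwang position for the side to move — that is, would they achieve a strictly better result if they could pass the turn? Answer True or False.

p1 V@[##.#./...#.]: V02[####./..##.]+1* V04[##.##/...##]-1
p2 H@[####./..##.]: H10[####./####.]-1*
p3 V@[####./####.]: V04[#####/#####]+1*
p4 H@[#####/#####] terminal -1; root [##.#./...#.] d5
if V skipped the turn, H would face:
~ p1 H@[##.#./...#.]: H10[##.#./##.#.]-1* H11[##.#./.###.]-1
~ p2 V@[##.#./##.#.]: V02[####./####.]+1* V04[##.##/##.##]+1
~ p3 H@[####./####.] terminal -1; root [##.#./...#.] d5
compare (V): move=+1 vs pass=+1

zugzwang(##.#./...#., V) = False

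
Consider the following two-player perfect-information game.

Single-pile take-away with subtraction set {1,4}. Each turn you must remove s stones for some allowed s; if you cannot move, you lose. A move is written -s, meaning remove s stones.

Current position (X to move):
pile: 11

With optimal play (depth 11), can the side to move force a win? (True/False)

[11] X move#1: -1:+1/10*, -4:+1/7
[10] O move#2: -1:-1/9*, -4:-1/6
[9] X move#3: -1:-1/8, -4:+1/5*
[5] O move#4: -1:-1/4*, -4:-1/1
[4] X move#5: -1:-1/3, -4:+1/0*
[0] end (terminal -1, O#6); searched 11 to 11

X winning at [11]: True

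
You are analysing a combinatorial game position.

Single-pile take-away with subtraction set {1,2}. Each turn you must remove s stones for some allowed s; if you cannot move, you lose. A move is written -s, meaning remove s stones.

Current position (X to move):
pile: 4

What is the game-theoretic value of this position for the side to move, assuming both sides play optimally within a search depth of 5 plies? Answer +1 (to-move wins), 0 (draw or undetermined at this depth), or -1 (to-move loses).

value(4, X) = +1

ply 1, X at 4 | -1=+1→3*; -2=-1→2
ply 2, O at 3 | -1=-1→2*; -2=-1→1
ply 3, X at 2 | -1=-1→1; -2=+1→0*
ply 4: 0 is terminal -1 (O); from 4 depth 5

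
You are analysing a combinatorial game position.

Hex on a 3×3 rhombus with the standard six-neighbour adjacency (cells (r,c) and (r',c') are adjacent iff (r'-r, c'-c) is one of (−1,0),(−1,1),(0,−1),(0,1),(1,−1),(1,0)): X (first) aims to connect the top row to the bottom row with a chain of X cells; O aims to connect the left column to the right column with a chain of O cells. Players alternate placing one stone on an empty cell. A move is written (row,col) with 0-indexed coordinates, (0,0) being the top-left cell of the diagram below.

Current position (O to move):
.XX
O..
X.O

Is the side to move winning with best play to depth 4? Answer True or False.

[.XX/O../X.O] O move#1: (0,0):-1/OXX/O../X.O, (1,1):+1/.XX/OO./X.O*, (1,2):-1/.XX/O.O/X.O, (2,1):-1/.XX/O../XOO
[.XX/OO./X.O] X move#2: (0,0):-1/XXX/OO./X.O*, (1,2):-1/.XX/OOX/X.O, (2,1):-1/.XX/OO./XXO
[XXX/OO./X.O] O move#3: (1,2):+1/XXX/OOO/X.O*, (2,1):+1/XXX/OO./XOO
[XXX/OOO/X.O] end (terminal -1, X#4); searched .XX/O../X.O to 4

O winning at [.XX/O../X.O]: True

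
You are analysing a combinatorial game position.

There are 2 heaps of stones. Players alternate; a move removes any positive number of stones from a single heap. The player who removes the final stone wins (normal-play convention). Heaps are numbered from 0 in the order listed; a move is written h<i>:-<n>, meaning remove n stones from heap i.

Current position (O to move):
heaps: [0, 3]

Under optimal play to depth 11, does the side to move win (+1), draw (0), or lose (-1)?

value((0,3), O) = +1

p1 O@[(0,3)]: h1:-1[(0,2)]-1 h1:-2[(0,1)]-1 h1:-3[(0,0)]+1*
p2 X@[(0,0)] terminal -1; root [(0,3)] d11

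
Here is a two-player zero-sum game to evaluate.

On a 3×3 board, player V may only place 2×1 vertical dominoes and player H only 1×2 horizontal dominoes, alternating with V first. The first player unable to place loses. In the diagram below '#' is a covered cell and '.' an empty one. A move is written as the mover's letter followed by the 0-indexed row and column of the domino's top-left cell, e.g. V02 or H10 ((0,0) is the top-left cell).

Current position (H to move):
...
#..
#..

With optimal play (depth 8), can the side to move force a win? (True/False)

[.../#../#..] H move#1: H00:-1/##./#../#.., H01:-1/.##/#../#.., H11:+1/.../###/#..*, H21:-1/.../#../###
[.../###/#..] end (terminal -1, V#2); searched .../#../#.. to 8

H winning at [.../#../#..]: True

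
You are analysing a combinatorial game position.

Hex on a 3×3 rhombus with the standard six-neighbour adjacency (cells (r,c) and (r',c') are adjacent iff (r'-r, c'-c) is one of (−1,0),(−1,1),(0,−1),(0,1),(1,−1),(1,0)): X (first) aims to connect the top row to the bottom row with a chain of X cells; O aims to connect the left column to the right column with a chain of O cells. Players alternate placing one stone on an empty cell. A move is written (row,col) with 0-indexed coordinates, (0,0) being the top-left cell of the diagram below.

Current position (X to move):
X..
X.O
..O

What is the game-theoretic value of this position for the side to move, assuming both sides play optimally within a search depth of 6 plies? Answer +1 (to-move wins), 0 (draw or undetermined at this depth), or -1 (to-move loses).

value(X../X.O/..O, X) = +1

p1 X@[X../X.O/..O]: (0,1)[XX./X.O/..O]-1 (0,2)[X.X/X.O/..O]-1 (1,1)[X../XXO/..O]+1* (2,0)[X../X.O/X.O]+1 (2,1)[X../X.O/.XO]+1
p2 O@[X../XXO/..O]: (0,1)[XO./XXO/..O]-1* (0,2)[X.O/XXO/..O]-1 (2,0)[X../XXO/O.O]-1 (2,1)[X../XXO/.OO]-1
p3 X@[XO./XXO/..O]: (0,2)[XOX/XXO/..O]+1* (2,0)[XO./XXO/X.O]+1 (2,1)[XO./XXO/.XO]+1
p4 O@[XOX/XXO/..O]: (2,0)[XOX/XXO/O.O]-1* (2,1)[XOX/XXO/.OO]-1
p5 X@[XOX/XXO/O.O]: (2,1)[XOX/XXO/OXO]+1*
p6 O@[XOX/XXO/OXO] terminal -1; root [X../X.O/..O] d6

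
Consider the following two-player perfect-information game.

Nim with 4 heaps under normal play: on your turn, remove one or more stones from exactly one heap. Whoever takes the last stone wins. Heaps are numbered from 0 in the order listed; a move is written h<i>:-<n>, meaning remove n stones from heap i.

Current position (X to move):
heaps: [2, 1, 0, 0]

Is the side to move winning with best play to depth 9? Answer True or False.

[(2,1,0,0)] X move#1: h0:-1:+1/(1,1,0,0)*, h0:-2:-1/(0,1,0,0), h1:-1:-1/(2,0,0,0)
[(1,1,0,0)] O move#2: h0:-1:-1/(0,1,0,0)*, h1:-1:-1/(1,0,0,0)
[(0,1,0,0)] X move#3: h1:-1:+1/(0,0,0,0)*
[(0,0,0,0)] end (terminal -1, O#4); searched (2,1,0,0) to 9

X winning at [(2,1,0,0)]: True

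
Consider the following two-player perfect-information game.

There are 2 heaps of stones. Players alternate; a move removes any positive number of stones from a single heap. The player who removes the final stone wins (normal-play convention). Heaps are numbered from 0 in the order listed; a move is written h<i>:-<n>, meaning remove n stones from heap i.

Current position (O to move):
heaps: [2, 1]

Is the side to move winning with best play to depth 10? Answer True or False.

[(2,1)] O move#1: h0:-1:+1/(1,1)*, h0:-2:-1/(0,1), h1:-1:-1/(2,0)
[(1,1)] X move#2: h0:-1:-1/(0,1)*, h1:-1:-1/(1,0)
[(0,1)] O move#3: h1:-1:+1/(0,0)*
[(0,0)] end (terminal -1, X#4); searched (2,1) to 10

O winning at [(2,1)]: True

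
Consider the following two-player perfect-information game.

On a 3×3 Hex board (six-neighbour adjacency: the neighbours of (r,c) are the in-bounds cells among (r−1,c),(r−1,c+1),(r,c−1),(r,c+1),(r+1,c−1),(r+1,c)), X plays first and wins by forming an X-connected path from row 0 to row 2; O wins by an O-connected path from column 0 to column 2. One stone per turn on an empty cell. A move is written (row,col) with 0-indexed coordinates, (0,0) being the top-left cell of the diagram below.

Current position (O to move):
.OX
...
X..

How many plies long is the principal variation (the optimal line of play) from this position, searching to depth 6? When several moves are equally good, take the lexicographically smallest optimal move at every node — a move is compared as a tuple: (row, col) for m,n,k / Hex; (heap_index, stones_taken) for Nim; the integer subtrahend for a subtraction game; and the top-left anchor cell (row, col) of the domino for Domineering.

PV length from [.OX/.../X..]: 6 plies

ply 1, O at .OX/.../X.. | (0,0)=-1→OOX/.../X..*; (1,0)=-1→.OX/O../X..; (1,1)=-1→.OX/.O./X..; (1,2)=-1→.OX/..O/X..; (2,1)=-1→.OX/.../XO.; (2,2)=-1→.OX/.../X.O
ply 2, X at OOX/.../X.. | (1,0)=+1→OOX/X../X..*; (1,1)=+1→OOX/.X./X..; (1,2)=+1→OOX/..X/X..; (2,1)=+1→OOX/.../XX.; (2,2)=+1→OOX/.../X.X
ply 3, O at OOX/X../X.. | (1,1)=-1→OOX/XO./X..*; (1,2)=-1→OOX/X.O/X..; (2,1)=-1→OOX/X../XO.; (2,2)=-1→OOX/X../X.O
ply 4, X at OOX/XO./X.. | (1,2)=+1→OOX/XOX/X..*; (2,1)=-1→OOX/XO./XX.; (2,2)=-1→OOX/XO./X.X
ply 5, O at OOX/XOX/X.. | (2,1)=-1→OOX/XOX/XO.*; (2,2)=-1→OOX/XOX/X.O
ply 6, X at OOX/XOX/XO. | (2,2)=+1→OOX/XOX/XOX*
ply 7: OOX/XOX/XOX is terminal -1 (O); from .OX/.../X.. depth 6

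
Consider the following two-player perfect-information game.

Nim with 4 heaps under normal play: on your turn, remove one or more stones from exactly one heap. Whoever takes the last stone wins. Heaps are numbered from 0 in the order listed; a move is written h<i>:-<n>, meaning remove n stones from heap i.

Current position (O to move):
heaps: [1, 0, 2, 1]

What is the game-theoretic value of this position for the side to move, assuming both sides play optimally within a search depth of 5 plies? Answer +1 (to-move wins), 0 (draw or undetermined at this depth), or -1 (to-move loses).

value((1,0,2,1), O) = +1

p1 O@[(1,0,2,1)]: h0:-1[(0,0,2,1)]-1 h2:-1[(1,0,1,1)]-1 h2:-2[(1,0,0,1)]+1* h3:-1[(1,0,2,0)]-1
p2 X@[(1,0,0,1)]: h0:-1[(0,0,0,1)]-1* h3:-1[(1,0,0,0)]-1
p3 O@[(0,0,0,1)]: h3:-1[(0,0,0,0)]+1*
p4 X@[(0,0,0,0)] terminal -1; root [(1,0,2,1)] d5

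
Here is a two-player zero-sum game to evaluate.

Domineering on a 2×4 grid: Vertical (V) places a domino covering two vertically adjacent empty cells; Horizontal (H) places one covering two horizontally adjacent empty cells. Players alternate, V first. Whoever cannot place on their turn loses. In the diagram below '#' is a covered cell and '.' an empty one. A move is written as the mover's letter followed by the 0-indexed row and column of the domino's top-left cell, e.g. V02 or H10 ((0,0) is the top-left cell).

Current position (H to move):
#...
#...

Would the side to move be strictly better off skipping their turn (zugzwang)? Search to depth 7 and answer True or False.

zugzwang(#.../#..., H) = False

p1 H@[#.../#...]: H01[###./#...]+1* H02[#.##/#...]+1 H11[#.../###.]+1 H12[#.../#.##]+1
p2 V@[###./#...]: V03[####/#..#]-1*
p3 H@[####/#..#]: H11[####/####]+1*
p4 V@[####/####] terminal -1; root [#.../#...] d7
suppose H passes — search the same position with V to move:
pass> p1 V@[#.../#...]: V01[##../##..]-1 V02[#.#./#.#.]+1* V03[#..#/#..#]-1
pass> p2 H@[#.#./#.#.] terminal -1; root [#.../#...] d7
for H: play +1, pass -1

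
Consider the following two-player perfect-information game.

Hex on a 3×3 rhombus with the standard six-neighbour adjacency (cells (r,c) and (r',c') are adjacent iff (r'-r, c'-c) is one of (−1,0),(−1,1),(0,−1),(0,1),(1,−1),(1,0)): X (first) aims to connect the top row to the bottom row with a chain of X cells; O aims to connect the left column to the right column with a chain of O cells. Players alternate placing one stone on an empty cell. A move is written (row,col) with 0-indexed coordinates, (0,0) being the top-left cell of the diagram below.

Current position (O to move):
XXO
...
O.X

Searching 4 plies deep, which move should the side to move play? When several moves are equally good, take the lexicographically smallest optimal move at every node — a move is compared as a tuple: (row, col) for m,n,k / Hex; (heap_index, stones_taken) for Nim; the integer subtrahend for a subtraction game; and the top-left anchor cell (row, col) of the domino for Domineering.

p1 O@[XXO/.../O.X]: (1,0)[XXO/O../O.X]-1 (1,1)[XXO/.O./O.X]+1* (1,2)[XXO/..O/O.X]+1 (2,1)[XXO/.../OOX]+1
p2 X@[XXO/.O./O.X] terminal -1; root [XXO/.../O.X] d4

O's best at [XXO/.../O.X]: (1,1)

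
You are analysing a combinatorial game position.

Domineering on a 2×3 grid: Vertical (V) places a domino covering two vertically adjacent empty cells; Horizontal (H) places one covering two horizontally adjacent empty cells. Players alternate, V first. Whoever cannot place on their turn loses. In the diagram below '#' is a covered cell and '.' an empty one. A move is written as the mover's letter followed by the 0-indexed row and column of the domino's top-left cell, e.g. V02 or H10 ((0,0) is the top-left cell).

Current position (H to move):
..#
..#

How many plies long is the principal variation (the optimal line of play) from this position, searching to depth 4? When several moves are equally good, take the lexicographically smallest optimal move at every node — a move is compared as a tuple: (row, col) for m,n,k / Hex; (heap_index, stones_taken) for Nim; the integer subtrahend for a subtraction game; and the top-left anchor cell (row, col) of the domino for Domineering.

PV length from [..#/..#]: 1 ply

[..#/..#] H move#1: H00:+1/###/..#*, H10:+1/..#/###
[###/..#] end (terminal -1, V#2); searched ..#/..# to 4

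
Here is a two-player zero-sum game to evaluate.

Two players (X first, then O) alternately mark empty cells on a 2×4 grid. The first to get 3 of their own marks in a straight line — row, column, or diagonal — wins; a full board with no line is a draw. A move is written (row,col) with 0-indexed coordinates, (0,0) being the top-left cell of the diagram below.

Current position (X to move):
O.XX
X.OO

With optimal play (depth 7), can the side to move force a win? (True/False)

X winning at [O.XX/X.OO]: True

ply 1, X at O.XX/X.OO | (0,1)=+1→OXXX/X.OO*; (1,1)=+0→O.XX/XXOO
ply 2: OXXX/X.OO is terminal -1 (O); from O.XX/X.OO depth 7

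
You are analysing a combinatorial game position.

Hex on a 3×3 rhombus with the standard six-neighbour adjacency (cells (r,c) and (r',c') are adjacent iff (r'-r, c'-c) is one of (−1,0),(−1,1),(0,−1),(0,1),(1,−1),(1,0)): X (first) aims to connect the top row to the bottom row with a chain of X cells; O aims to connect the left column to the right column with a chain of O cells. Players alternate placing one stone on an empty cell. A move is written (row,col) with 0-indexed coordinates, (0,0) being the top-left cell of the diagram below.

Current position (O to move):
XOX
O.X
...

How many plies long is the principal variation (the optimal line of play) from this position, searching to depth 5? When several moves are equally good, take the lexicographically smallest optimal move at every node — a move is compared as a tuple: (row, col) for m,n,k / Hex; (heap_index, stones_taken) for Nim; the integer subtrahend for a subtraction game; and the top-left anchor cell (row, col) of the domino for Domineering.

PV length from [XOX/O.X/...]: 4 plies

[XOX/O.X/...] O move#1: (1,1):-1/XOX/OOX/...*, (2,0):-1/XOX/O.X/O.., (2,1):-1/XOX/O.X/.O., (2,2):-1/XOX/O.X/..O
[XOX/OOX/...] X move#2: (2,0):+1/XOX/OOX/X..*, (2,1):+1/XOX/OOX/.X., (2,2):+1/XOX/OOX/..X
[XOX/OOX/X..] O move#3: (2,1):-1/XOX/OOX/XO.*, (2,2):-1/XOX/OOX/X.O
[XOX/OOX/XO.] X move#4: (2,2):+1/XOX/OOX/XOX*
[XOX/OOX/XOX] end (terminal -1, O#5); searched XOX/O.X/... to 5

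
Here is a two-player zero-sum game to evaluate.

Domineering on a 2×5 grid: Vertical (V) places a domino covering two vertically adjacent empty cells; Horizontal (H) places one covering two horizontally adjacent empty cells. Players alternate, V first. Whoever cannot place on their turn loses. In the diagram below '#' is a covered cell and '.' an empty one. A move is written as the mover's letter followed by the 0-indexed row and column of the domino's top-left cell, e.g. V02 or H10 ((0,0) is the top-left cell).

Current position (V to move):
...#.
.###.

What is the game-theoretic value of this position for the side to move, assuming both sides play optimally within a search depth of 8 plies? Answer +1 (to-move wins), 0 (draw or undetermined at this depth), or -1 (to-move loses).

ply 1, V at ...#./.###. | V00=+1→#..#./####.*; V04=-1→...##/.####
ply 2, H at #..#./####. | H01=-1→####./####.*
ply 3, V at ####./####. | V04=+1→#####/#####*
ply 4: #####/##### is terminal -1 (H); from ...#./.###. depth 8

value(...#./.###., V) = +1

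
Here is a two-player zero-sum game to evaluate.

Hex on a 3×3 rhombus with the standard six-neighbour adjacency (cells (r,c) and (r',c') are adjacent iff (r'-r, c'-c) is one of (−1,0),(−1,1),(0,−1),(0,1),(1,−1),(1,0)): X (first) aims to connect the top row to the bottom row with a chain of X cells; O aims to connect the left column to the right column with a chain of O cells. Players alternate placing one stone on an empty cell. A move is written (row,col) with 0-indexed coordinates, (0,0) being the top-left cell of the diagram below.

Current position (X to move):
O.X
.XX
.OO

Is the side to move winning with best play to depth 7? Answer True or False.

X winning at [O.X/.XX/.OO]: True

ply 1, X at O.X/.XX/.OO | (0,1)=-1→OXX/.XX/.OO; (1,0)=-1→O.X/XXX/.OO; (2,0)=+1→O.X/.XX/XOO*
ply 2: O.X/.XX/XOO is terminal -1 (O); from O.X/.XX/.OO depth 7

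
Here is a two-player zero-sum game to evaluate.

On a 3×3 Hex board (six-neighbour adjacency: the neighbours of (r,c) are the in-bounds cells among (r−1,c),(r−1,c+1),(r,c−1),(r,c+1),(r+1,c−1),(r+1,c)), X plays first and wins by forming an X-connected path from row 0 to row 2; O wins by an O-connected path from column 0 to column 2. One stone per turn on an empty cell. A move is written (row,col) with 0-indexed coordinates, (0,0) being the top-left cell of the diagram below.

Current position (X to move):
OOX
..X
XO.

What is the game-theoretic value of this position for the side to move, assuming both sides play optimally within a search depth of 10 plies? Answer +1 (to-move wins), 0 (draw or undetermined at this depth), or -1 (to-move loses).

value(OOX/..X/XO., X) = +1

p1 X@[OOX/..X/XO.]: (1,0)[OOX/X.X/XO.]+1* (1,1)[OOX/.XX/XO.]+1 (2,2)[OOX/..X/XOX]+1
p2 O@[OOX/X.X/XO.]: (1,1)[OOX/XOX/XO.]-1* (2,2)[OOX/X.X/XOO]-1
p3 X@[OOX/XOX/XO.]: (2,2)[OOX/XOX/XOX]+1*
p4 O@[OOX/XOX/XOX] terminal -1; root [OOX/..X/XO.] d10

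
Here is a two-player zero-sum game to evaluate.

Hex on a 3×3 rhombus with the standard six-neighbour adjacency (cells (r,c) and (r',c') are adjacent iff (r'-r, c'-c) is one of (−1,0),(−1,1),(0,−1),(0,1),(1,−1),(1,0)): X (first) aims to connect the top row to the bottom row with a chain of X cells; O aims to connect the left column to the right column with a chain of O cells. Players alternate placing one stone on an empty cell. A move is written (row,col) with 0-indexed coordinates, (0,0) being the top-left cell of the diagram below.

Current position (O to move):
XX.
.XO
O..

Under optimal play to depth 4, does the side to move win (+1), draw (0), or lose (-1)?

p1 O@[XX./.XO/O..]: (0,2)[XXO/.XO/O..]-1 (1,0)[XX./OXO/O..]-1 (2,1)[XX./.XO/OO.]+1* (2,2)[XX./.XO/O.O]-1
p2 X@[XX./.XO/OO.] terminal -1; root [XX./.XO/O..] d4

value(XX./.XO/O.., O) = +1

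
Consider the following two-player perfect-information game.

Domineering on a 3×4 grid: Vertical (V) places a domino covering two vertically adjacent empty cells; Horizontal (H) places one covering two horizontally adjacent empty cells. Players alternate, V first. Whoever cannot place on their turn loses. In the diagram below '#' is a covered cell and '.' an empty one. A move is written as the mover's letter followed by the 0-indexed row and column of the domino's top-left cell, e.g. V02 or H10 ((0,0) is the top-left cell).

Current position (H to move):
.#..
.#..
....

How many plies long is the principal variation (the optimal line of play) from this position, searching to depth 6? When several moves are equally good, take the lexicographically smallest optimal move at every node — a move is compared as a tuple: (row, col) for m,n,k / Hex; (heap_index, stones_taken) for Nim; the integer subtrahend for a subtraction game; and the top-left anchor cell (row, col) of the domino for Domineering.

p1 H@[.#../.#../....]: H02[.###/.#../....]-1 H12[.#../.###/....]+1* H20[.#../.#../##..]-1 H21[.#../.#../.##.]-1 H22[.#../.#../..##]-1
p2 V@[.#../.###/....]: V00[##../####/....]-1* V10[.#../####/#...]-1
p3 H@[##../####/....]: H02[####/####/....]+1* H20[##../####/##..]+1 H21[##../####/.##.]+1 H22[##../####/..##]+1
p4 V@[####/####/....] terminal -1; root [.#../.#../....] d6

PV length from [.#../.#../....]: 3 plies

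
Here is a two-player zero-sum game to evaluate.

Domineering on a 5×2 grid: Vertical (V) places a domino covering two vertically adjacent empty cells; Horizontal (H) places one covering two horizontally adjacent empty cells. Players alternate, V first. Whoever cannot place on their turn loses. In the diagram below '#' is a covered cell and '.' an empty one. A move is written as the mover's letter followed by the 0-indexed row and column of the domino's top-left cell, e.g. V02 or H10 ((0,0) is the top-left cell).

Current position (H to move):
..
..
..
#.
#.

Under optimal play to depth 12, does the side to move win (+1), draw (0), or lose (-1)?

value(../../../#./#., H) = +1

p1 H@[../../../#./#.]: H00[##/../../#./#.]-1 H10[../##/../#./#.]+1* H20[../../##/#./#.]-1
p2 V@[../##/../#./#.]: V21[../##/.#/##/#.]-1* V31[../##/../##/##]-1
p3 H@[../##/.#/##/#.]: H00[##/##/.#/##/#.]+1*
p4 V@[##/##/.#/##/#.] terminal -1; root [../../../#./#.] d12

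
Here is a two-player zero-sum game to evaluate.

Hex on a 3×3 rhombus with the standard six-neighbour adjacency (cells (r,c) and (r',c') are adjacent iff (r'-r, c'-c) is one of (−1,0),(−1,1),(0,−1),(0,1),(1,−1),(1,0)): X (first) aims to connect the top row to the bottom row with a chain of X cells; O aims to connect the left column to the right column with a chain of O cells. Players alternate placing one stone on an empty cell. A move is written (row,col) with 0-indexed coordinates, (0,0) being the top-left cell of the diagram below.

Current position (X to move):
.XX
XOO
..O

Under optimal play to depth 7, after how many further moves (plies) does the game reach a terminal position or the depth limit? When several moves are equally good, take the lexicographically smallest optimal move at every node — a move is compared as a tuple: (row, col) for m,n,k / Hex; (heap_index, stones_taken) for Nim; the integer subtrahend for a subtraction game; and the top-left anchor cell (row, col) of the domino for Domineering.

PV length from [.XX/XOO/..O]: 1 ply

[.XX/XOO/..O] X move#1: (0,0):-1/XXX/XOO/..O, (2,0):+1/.XX/XOO/X.O*, (2,1):-1/.XX/XOO/.XO
[.XX/XOO/X.O] end (terminal -1, O#2); searched .XX/XOO/..O to 7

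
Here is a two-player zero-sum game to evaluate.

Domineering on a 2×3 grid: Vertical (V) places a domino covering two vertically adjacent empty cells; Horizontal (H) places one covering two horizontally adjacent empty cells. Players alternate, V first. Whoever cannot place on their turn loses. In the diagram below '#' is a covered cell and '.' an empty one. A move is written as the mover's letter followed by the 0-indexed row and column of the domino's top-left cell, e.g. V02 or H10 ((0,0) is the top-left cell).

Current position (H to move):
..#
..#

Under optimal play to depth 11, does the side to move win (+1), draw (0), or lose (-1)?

[..#/..#] H move#1: H00:+1/###/..#*, H10:+1/..#/###
[###/..#] end (terminal -1, V#2); searched ..#/..# to 11

value(..#/..#, H) = +1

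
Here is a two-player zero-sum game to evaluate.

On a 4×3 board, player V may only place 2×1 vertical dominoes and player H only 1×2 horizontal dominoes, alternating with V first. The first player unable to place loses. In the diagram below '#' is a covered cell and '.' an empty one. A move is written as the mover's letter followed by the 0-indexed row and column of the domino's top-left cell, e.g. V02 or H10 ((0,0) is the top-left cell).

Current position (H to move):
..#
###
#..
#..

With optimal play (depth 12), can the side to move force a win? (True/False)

H winning at [..#/###/#../#..]: True

[..#/###/#../#..] H move#1: H00:-1/###/###/#../#.., H21:+1/..#/###/###/#..*, H31:+1/..#/###/#../###
[..#/###/###/#..] end (terminal -1, V#2); searched ..#/###/#../#.. to 12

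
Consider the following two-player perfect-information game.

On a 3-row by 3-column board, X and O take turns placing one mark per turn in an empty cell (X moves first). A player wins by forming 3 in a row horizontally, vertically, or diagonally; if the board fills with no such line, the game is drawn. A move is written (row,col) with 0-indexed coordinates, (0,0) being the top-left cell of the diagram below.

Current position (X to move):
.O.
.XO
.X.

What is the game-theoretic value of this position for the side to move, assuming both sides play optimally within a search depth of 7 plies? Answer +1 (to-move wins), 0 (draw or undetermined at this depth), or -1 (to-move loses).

ply 1, X at .O./.XO/.X. | (0,0)=+0→XO./.XO/.X.; (0,2)=+0→.OX/.XO/.X.; (1,0)=-1→.O./XXO/.X.; (2,0)=+1→.O./.XO/XX.*; (2,2)=+1→.O./.XO/.XX
ply 2, O at .O./.XO/XX. | (0,0)=-1→OO./.XO/XX.*; (0,2)=-1→.OO/.XO/XX.; (1,0)=-1→.O./OXO/XX.; (2,2)=-1→.O./.XO/XXO
ply 3, X at OO./.XO/XX. | (0,2)=+1→OOX/.XO/XX.*; (1,0)=-1→OO./XXO/XX.; (2,2)=+1→OO./.XO/XXX
ply 4: OOX/.XO/XX. is terminal -1 (O); from .O./.XO/.X. depth 7

value(.O./.XO/.X., X) = +1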